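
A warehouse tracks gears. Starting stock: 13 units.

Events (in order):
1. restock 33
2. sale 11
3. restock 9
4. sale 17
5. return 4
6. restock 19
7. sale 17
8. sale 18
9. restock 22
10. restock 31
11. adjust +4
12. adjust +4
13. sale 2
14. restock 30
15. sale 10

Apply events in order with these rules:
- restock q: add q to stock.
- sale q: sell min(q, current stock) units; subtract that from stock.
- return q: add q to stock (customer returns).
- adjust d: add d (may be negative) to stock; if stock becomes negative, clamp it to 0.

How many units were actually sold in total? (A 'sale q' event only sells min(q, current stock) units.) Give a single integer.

Processing events:
Start: stock = 13
  Event 1 (restock 33): 13 + 33 = 46
  Event 2 (sale 11): sell min(11,46)=11. stock: 46 - 11 = 35. total_sold = 11
  Event 3 (restock 9): 35 + 9 = 44
  Event 4 (sale 17): sell min(17,44)=17. stock: 44 - 17 = 27. total_sold = 28
  Event 5 (return 4): 27 + 4 = 31
  Event 6 (restock 19): 31 + 19 = 50
  Event 7 (sale 17): sell min(17,50)=17. stock: 50 - 17 = 33. total_sold = 45
  Event 8 (sale 18): sell min(18,33)=18. stock: 33 - 18 = 15. total_sold = 63
  Event 9 (restock 22): 15 + 22 = 37
  Event 10 (restock 31): 37 + 31 = 68
  Event 11 (adjust +4): 68 + 4 = 72
  Event 12 (adjust +4): 72 + 4 = 76
  Event 13 (sale 2): sell min(2,76)=2. stock: 76 - 2 = 74. total_sold = 65
  Event 14 (restock 30): 74 + 30 = 104
  Event 15 (sale 10): sell min(10,104)=10. stock: 104 - 10 = 94. total_sold = 75
Final: stock = 94, total_sold = 75

Answer: 75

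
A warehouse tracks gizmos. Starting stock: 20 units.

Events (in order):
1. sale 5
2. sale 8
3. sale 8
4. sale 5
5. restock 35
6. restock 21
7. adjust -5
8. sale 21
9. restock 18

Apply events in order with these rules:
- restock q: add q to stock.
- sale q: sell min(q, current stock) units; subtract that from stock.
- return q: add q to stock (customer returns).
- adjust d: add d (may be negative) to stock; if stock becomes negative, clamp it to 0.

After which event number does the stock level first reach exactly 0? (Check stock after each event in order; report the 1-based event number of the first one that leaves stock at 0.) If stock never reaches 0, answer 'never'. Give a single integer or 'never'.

Processing events:
Start: stock = 20
  Event 1 (sale 5): sell min(5,20)=5. stock: 20 - 5 = 15. total_sold = 5
  Event 2 (sale 8): sell min(8,15)=8. stock: 15 - 8 = 7. total_sold = 13
  Event 3 (sale 8): sell min(8,7)=7. stock: 7 - 7 = 0. total_sold = 20
  Event 4 (sale 5): sell min(5,0)=0. stock: 0 - 0 = 0. total_sold = 20
  Event 5 (restock 35): 0 + 35 = 35
  Event 6 (restock 21): 35 + 21 = 56
  Event 7 (adjust -5): 56 + -5 = 51
  Event 8 (sale 21): sell min(21,51)=21. stock: 51 - 21 = 30. total_sold = 41
  Event 9 (restock 18): 30 + 18 = 48
Final: stock = 48, total_sold = 41

First zero at event 3.

Answer: 3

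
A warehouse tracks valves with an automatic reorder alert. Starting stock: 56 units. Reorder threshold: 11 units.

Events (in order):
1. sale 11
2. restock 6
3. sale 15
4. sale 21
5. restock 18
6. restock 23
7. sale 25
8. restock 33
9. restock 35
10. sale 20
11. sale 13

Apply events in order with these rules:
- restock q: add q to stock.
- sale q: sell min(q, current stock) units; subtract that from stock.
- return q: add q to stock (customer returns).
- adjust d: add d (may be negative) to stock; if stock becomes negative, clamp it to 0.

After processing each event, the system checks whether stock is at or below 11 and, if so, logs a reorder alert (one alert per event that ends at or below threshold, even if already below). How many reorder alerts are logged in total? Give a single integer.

Answer: 0

Derivation:
Processing events:
Start: stock = 56
  Event 1 (sale 11): sell min(11,56)=11. stock: 56 - 11 = 45. total_sold = 11
  Event 2 (restock 6): 45 + 6 = 51
  Event 3 (sale 15): sell min(15,51)=15. stock: 51 - 15 = 36. total_sold = 26
  Event 4 (sale 21): sell min(21,36)=21. stock: 36 - 21 = 15. total_sold = 47
  Event 5 (restock 18): 15 + 18 = 33
  Event 6 (restock 23): 33 + 23 = 56
  Event 7 (sale 25): sell min(25,56)=25. stock: 56 - 25 = 31. total_sold = 72
  Event 8 (restock 33): 31 + 33 = 64
  Event 9 (restock 35): 64 + 35 = 99
  Event 10 (sale 20): sell min(20,99)=20. stock: 99 - 20 = 79. total_sold = 92
  Event 11 (sale 13): sell min(13,79)=13. stock: 79 - 13 = 66. total_sold = 105
Final: stock = 66, total_sold = 105

Checking against threshold 11:
  After event 1: stock=45 > 11
  After event 2: stock=51 > 11
  After event 3: stock=36 > 11
  After event 4: stock=15 > 11
  After event 5: stock=33 > 11
  After event 6: stock=56 > 11
  After event 7: stock=31 > 11
  After event 8: stock=64 > 11
  After event 9: stock=99 > 11
  After event 10: stock=79 > 11
  After event 11: stock=66 > 11
Alert events: []. Count = 0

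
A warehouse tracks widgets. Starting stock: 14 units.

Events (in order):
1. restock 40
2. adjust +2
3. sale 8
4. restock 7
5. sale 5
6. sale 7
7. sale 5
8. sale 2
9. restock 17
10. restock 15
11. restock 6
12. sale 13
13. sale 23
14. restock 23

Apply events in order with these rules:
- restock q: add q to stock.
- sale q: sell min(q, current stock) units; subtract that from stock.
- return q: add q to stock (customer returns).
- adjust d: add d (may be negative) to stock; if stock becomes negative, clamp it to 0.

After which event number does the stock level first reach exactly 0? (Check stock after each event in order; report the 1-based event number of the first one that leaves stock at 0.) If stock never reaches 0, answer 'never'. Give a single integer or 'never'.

Processing events:
Start: stock = 14
  Event 1 (restock 40): 14 + 40 = 54
  Event 2 (adjust +2): 54 + 2 = 56
  Event 3 (sale 8): sell min(8,56)=8. stock: 56 - 8 = 48. total_sold = 8
  Event 4 (restock 7): 48 + 7 = 55
  Event 5 (sale 5): sell min(5,55)=5. stock: 55 - 5 = 50. total_sold = 13
  Event 6 (sale 7): sell min(7,50)=7. stock: 50 - 7 = 43. total_sold = 20
  Event 7 (sale 5): sell min(5,43)=5. stock: 43 - 5 = 38. total_sold = 25
  Event 8 (sale 2): sell min(2,38)=2. stock: 38 - 2 = 36. total_sold = 27
  Event 9 (restock 17): 36 + 17 = 53
  Event 10 (restock 15): 53 + 15 = 68
  Event 11 (restock 6): 68 + 6 = 74
  Event 12 (sale 13): sell min(13,74)=13. stock: 74 - 13 = 61. total_sold = 40
  Event 13 (sale 23): sell min(23,61)=23. stock: 61 - 23 = 38. total_sold = 63
  Event 14 (restock 23): 38 + 23 = 61
Final: stock = 61, total_sold = 63

Stock never reaches 0.

Answer: never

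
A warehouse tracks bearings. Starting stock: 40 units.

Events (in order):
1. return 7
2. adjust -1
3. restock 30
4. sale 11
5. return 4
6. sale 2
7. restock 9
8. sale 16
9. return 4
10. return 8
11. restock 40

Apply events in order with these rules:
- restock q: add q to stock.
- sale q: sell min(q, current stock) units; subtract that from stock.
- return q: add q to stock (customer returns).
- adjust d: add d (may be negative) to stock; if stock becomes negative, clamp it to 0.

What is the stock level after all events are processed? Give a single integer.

Answer: 112

Derivation:
Processing events:
Start: stock = 40
  Event 1 (return 7): 40 + 7 = 47
  Event 2 (adjust -1): 47 + -1 = 46
  Event 3 (restock 30): 46 + 30 = 76
  Event 4 (sale 11): sell min(11,76)=11. stock: 76 - 11 = 65. total_sold = 11
  Event 5 (return 4): 65 + 4 = 69
  Event 6 (sale 2): sell min(2,69)=2. stock: 69 - 2 = 67. total_sold = 13
  Event 7 (restock 9): 67 + 9 = 76
  Event 8 (sale 16): sell min(16,76)=16. stock: 76 - 16 = 60. total_sold = 29
  Event 9 (return 4): 60 + 4 = 64
  Event 10 (return 8): 64 + 8 = 72
  Event 11 (restock 40): 72 + 40 = 112
Final: stock = 112, total_sold = 29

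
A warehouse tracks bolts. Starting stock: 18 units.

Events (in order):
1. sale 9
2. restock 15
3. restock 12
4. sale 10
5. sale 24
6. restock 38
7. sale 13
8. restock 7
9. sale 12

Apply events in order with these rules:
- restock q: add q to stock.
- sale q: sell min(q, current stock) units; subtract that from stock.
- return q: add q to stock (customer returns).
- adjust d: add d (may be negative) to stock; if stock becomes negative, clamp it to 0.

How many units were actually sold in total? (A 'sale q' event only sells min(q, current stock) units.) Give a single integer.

Processing events:
Start: stock = 18
  Event 1 (sale 9): sell min(9,18)=9. stock: 18 - 9 = 9. total_sold = 9
  Event 2 (restock 15): 9 + 15 = 24
  Event 3 (restock 12): 24 + 12 = 36
  Event 4 (sale 10): sell min(10,36)=10. stock: 36 - 10 = 26. total_sold = 19
  Event 5 (sale 24): sell min(24,26)=24. stock: 26 - 24 = 2. total_sold = 43
  Event 6 (restock 38): 2 + 38 = 40
  Event 7 (sale 13): sell min(13,40)=13. stock: 40 - 13 = 27. total_sold = 56
  Event 8 (restock 7): 27 + 7 = 34
  Event 9 (sale 12): sell min(12,34)=12. stock: 34 - 12 = 22. total_sold = 68
Final: stock = 22, total_sold = 68

Answer: 68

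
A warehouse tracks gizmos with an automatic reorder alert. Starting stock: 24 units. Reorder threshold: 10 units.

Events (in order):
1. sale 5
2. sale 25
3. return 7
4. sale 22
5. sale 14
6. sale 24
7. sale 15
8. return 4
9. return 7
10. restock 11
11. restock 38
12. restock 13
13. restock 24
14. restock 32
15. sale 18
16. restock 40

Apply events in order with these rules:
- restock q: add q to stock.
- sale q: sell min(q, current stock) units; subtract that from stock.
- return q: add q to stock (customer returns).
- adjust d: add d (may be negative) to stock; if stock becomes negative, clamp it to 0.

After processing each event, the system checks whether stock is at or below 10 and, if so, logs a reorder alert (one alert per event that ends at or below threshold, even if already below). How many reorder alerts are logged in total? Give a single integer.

Processing events:
Start: stock = 24
  Event 1 (sale 5): sell min(5,24)=5. stock: 24 - 5 = 19. total_sold = 5
  Event 2 (sale 25): sell min(25,19)=19. stock: 19 - 19 = 0. total_sold = 24
  Event 3 (return 7): 0 + 7 = 7
  Event 4 (sale 22): sell min(22,7)=7. stock: 7 - 7 = 0. total_sold = 31
  Event 5 (sale 14): sell min(14,0)=0. stock: 0 - 0 = 0. total_sold = 31
  Event 6 (sale 24): sell min(24,0)=0. stock: 0 - 0 = 0. total_sold = 31
  Event 7 (sale 15): sell min(15,0)=0. stock: 0 - 0 = 0. total_sold = 31
  Event 8 (return 4): 0 + 4 = 4
  Event 9 (return 7): 4 + 7 = 11
  Event 10 (restock 11): 11 + 11 = 22
  Event 11 (restock 38): 22 + 38 = 60
  Event 12 (restock 13): 60 + 13 = 73
  Event 13 (restock 24): 73 + 24 = 97
  Event 14 (restock 32): 97 + 32 = 129
  Event 15 (sale 18): sell min(18,129)=18. stock: 129 - 18 = 111. total_sold = 49
  Event 16 (restock 40): 111 + 40 = 151
Final: stock = 151, total_sold = 49

Checking against threshold 10:
  After event 1: stock=19 > 10
  After event 2: stock=0 <= 10 -> ALERT
  After event 3: stock=7 <= 10 -> ALERT
  After event 4: stock=0 <= 10 -> ALERT
  After event 5: stock=0 <= 10 -> ALERT
  After event 6: stock=0 <= 10 -> ALERT
  After event 7: stock=0 <= 10 -> ALERT
  After event 8: stock=4 <= 10 -> ALERT
  After event 9: stock=11 > 10
  After event 10: stock=22 > 10
  After event 11: stock=60 > 10
  After event 12: stock=73 > 10
  After event 13: stock=97 > 10
  After event 14: stock=129 > 10
  After event 15: stock=111 > 10
  After event 16: stock=151 > 10
Alert events: [2, 3, 4, 5, 6, 7, 8]. Count = 7

Answer: 7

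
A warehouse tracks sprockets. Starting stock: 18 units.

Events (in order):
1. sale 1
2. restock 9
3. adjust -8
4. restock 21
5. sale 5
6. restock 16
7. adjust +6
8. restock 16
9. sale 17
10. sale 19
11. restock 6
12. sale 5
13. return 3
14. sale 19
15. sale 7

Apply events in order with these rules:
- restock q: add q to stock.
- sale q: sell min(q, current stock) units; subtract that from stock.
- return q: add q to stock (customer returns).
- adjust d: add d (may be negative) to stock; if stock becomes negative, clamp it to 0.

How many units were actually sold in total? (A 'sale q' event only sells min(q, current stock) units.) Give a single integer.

Processing events:
Start: stock = 18
  Event 1 (sale 1): sell min(1,18)=1. stock: 18 - 1 = 17. total_sold = 1
  Event 2 (restock 9): 17 + 9 = 26
  Event 3 (adjust -8): 26 + -8 = 18
  Event 4 (restock 21): 18 + 21 = 39
  Event 5 (sale 5): sell min(5,39)=5. stock: 39 - 5 = 34. total_sold = 6
  Event 6 (restock 16): 34 + 16 = 50
  Event 7 (adjust +6): 50 + 6 = 56
  Event 8 (restock 16): 56 + 16 = 72
  Event 9 (sale 17): sell min(17,72)=17. stock: 72 - 17 = 55. total_sold = 23
  Event 10 (sale 19): sell min(19,55)=19. stock: 55 - 19 = 36. total_sold = 42
  Event 11 (restock 6): 36 + 6 = 42
  Event 12 (sale 5): sell min(5,42)=5. stock: 42 - 5 = 37. total_sold = 47
  Event 13 (return 3): 37 + 3 = 40
  Event 14 (sale 19): sell min(19,40)=19. stock: 40 - 19 = 21. total_sold = 66
  Event 15 (sale 7): sell min(7,21)=7. stock: 21 - 7 = 14. total_sold = 73
Final: stock = 14, total_sold = 73

Answer: 73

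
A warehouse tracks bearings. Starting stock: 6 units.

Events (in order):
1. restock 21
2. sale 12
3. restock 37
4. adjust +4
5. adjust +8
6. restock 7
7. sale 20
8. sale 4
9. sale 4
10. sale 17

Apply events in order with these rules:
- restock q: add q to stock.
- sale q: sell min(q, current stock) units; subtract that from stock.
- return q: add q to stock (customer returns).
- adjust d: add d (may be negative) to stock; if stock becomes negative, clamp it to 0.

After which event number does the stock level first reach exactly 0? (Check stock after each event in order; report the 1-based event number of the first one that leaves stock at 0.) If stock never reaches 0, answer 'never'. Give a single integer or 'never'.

Answer: never

Derivation:
Processing events:
Start: stock = 6
  Event 1 (restock 21): 6 + 21 = 27
  Event 2 (sale 12): sell min(12,27)=12. stock: 27 - 12 = 15. total_sold = 12
  Event 3 (restock 37): 15 + 37 = 52
  Event 4 (adjust +4): 52 + 4 = 56
  Event 5 (adjust +8): 56 + 8 = 64
  Event 6 (restock 7): 64 + 7 = 71
  Event 7 (sale 20): sell min(20,71)=20. stock: 71 - 20 = 51. total_sold = 32
  Event 8 (sale 4): sell min(4,51)=4. stock: 51 - 4 = 47. total_sold = 36
  Event 9 (sale 4): sell min(4,47)=4. stock: 47 - 4 = 43. total_sold = 40
  Event 10 (sale 17): sell min(17,43)=17. stock: 43 - 17 = 26. total_sold = 57
Final: stock = 26, total_sold = 57

Stock never reaches 0.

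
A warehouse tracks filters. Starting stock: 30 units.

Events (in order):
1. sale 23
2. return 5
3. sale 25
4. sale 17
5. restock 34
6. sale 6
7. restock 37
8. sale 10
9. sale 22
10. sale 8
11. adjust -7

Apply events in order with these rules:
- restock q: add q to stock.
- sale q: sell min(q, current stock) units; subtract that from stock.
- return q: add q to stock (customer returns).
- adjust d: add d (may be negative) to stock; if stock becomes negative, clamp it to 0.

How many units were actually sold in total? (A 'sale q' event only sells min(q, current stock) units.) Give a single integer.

Processing events:
Start: stock = 30
  Event 1 (sale 23): sell min(23,30)=23. stock: 30 - 23 = 7. total_sold = 23
  Event 2 (return 5): 7 + 5 = 12
  Event 3 (sale 25): sell min(25,12)=12. stock: 12 - 12 = 0. total_sold = 35
  Event 4 (sale 17): sell min(17,0)=0. stock: 0 - 0 = 0. total_sold = 35
  Event 5 (restock 34): 0 + 34 = 34
  Event 6 (sale 6): sell min(6,34)=6. stock: 34 - 6 = 28. total_sold = 41
  Event 7 (restock 37): 28 + 37 = 65
  Event 8 (sale 10): sell min(10,65)=10. stock: 65 - 10 = 55. total_sold = 51
  Event 9 (sale 22): sell min(22,55)=22. stock: 55 - 22 = 33. total_sold = 73
  Event 10 (sale 8): sell min(8,33)=8. stock: 33 - 8 = 25. total_sold = 81
  Event 11 (adjust -7): 25 + -7 = 18
Final: stock = 18, total_sold = 81

Answer: 81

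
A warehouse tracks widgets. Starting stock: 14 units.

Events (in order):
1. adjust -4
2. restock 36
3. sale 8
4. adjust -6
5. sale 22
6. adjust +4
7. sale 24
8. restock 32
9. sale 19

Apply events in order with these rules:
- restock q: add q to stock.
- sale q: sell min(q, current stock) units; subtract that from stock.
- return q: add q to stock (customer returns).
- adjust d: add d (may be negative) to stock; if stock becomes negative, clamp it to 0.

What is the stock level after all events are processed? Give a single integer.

Processing events:
Start: stock = 14
  Event 1 (adjust -4): 14 + -4 = 10
  Event 2 (restock 36): 10 + 36 = 46
  Event 3 (sale 8): sell min(8,46)=8. stock: 46 - 8 = 38. total_sold = 8
  Event 4 (adjust -6): 38 + -6 = 32
  Event 5 (sale 22): sell min(22,32)=22. stock: 32 - 22 = 10. total_sold = 30
  Event 6 (adjust +4): 10 + 4 = 14
  Event 7 (sale 24): sell min(24,14)=14. stock: 14 - 14 = 0. total_sold = 44
  Event 8 (restock 32): 0 + 32 = 32
  Event 9 (sale 19): sell min(19,32)=19. stock: 32 - 19 = 13. total_sold = 63
Final: stock = 13, total_sold = 63

Answer: 13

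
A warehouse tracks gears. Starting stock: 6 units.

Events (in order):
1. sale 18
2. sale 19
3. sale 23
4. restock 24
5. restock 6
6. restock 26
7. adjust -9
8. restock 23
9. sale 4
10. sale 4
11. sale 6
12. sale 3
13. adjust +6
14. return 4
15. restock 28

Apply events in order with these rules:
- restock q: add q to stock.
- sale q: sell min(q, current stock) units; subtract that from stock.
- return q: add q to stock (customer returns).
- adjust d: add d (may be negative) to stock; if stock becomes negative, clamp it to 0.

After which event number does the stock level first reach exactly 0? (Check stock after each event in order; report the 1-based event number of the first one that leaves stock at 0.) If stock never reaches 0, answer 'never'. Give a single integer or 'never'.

Processing events:
Start: stock = 6
  Event 1 (sale 18): sell min(18,6)=6. stock: 6 - 6 = 0. total_sold = 6
  Event 2 (sale 19): sell min(19,0)=0. stock: 0 - 0 = 0. total_sold = 6
  Event 3 (sale 23): sell min(23,0)=0. stock: 0 - 0 = 0. total_sold = 6
  Event 4 (restock 24): 0 + 24 = 24
  Event 5 (restock 6): 24 + 6 = 30
  Event 6 (restock 26): 30 + 26 = 56
  Event 7 (adjust -9): 56 + -9 = 47
  Event 8 (restock 23): 47 + 23 = 70
  Event 9 (sale 4): sell min(4,70)=4. stock: 70 - 4 = 66. total_sold = 10
  Event 10 (sale 4): sell min(4,66)=4. stock: 66 - 4 = 62. total_sold = 14
  Event 11 (sale 6): sell min(6,62)=6. stock: 62 - 6 = 56. total_sold = 20
  Event 12 (sale 3): sell min(3,56)=3. stock: 56 - 3 = 53. total_sold = 23
  Event 13 (adjust +6): 53 + 6 = 59
  Event 14 (return 4): 59 + 4 = 63
  Event 15 (restock 28): 63 + 28 = 91
Final: stock = 91, total_sold = 23

First zero at event 1.

Answer: 1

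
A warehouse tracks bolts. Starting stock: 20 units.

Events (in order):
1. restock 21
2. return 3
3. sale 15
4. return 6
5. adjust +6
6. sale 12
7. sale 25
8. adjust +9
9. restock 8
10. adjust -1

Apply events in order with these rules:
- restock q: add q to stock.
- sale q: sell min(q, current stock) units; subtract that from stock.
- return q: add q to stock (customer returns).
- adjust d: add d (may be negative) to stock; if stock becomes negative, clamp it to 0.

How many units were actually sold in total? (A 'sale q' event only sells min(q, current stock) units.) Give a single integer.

Processing events:
Start: stock = 20
  Event 1 (restock 21): 20 + 21 = 41
  Event 2 (return 3): 41 + 3 = 44
  Event 3 (sale 15): sell min(15,44)=15. stock: 44 - 15 = 29. total_sold = 15
  Event 4 (return 6): 29 + 6 = 35
  Event 5 (adjust +6): 35 + 6 = 41
  Event 6 (sale 12): sell min(12,41)=12. stock: 41 - 12 = 29. total_sold = 27
  Event 7 (sale 25): sell min(25,29)=25. stock: 29 - 25 = 4. total_sold = 52
  Event 8 (adjust +9): 4 + 9 = 13
  Event 9 (restock 8): 13 + 8 = 21
  Event 10 (adjust -1): 21 + -1 = 20
Final: stock = 20, total_sold = 52

Answer: 52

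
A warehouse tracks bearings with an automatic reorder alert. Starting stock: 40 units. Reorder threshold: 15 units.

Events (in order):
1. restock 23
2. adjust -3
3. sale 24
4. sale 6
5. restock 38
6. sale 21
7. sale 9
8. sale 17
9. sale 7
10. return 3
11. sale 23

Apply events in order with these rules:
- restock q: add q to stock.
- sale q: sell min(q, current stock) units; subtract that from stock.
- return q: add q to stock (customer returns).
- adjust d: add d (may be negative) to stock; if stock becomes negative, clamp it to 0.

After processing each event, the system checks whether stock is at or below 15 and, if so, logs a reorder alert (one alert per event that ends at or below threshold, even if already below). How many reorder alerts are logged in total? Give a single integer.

Answer: 2

Derivation:
Processing events:
Start: stock = 40
  Event 1 (restock 23): 40 + 23 = 63
  Event 2 (adjust -3): 63 + -3 = 60
  Event 3 (sale 24): sell min(24,60)=24. stock: 60 - 24 = 36. total_sold = 24
  Event 4 (sale 6): sell min(6,36)=6. stock: 36 - 6 = 30. total_sold = 30
  Event 5 (restock 38): 30 + 38 = 68
  Event 6 (sale 21): sell min(21,68)=21. stock: 68 - 21 = 47. total_sold = 51
  Event 7 (sale 9): sell min(9,47)=9. stock: 47 - 9 = 38. total_sold = 60
  Event 8 (sale 17): sell min(17,38)=17. stock: 38 - 17 = 21. total_sold = 77
  Event 9 (sale 7): sell min(7,21)=7. stock: 21 - 7 = 14. total_sold = 84
  Event 10 (return 3): 14 + 3 = 17
  Event 11 (sale 23): sell min(23,17)=17. stock: 17 - 17 = 0. total_sold = 101
Final: stock = 0, total_sold = 101

Checking against threshold 15:
  After event 1: stock=63 > 15
  After event 2: stock=60 > 15
  After event 3: stock=36 > 15
  After event 4: stock=30 > 15
  After event 5: stock=68 > 15
  After event 6: stock=47 > 15
  After event 7: stock=38 > 15
  After event 8: stock=21 > 15
  After event 9: stock=14 <= 15 -> ALERT
  After event 10: stock=17 > 15
  After event 11: stock=0 <= 15 -> ALERT
Alert events: [9, 11]. Count = 2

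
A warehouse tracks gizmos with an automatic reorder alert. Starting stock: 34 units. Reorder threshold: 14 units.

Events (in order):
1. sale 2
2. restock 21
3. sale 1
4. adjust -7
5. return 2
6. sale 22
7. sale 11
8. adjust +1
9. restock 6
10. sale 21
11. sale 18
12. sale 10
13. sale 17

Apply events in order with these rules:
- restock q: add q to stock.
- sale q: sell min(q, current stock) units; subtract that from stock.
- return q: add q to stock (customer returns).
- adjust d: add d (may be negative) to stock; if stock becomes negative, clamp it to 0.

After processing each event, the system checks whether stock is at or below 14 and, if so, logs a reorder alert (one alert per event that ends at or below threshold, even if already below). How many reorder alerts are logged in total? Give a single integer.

Processing events:
Start: stock = 34
  Event 1 (sale 2): sell min(2,34)=2. stock: 34 - 2 = 32. total_sold = 2
  Event 2 (restock 21): 32 + 21 = 53
  Event 3 (sale 1): sell min(1,53)=1. stock: 53 - 1 = 52. total_sold = 3
  Event 4 (adjust -7): 52 + -7 = 45
  Event 5 (return 2): 45 + 2 = 47
  Event 6 (sale 22): sell min(22,47)=22. stock: 47 - 22 = 25. total_sold = 25
  Event 7 (sale 11): sell min(11,25)=11. stock: 25 - 11 = 14. total_sold = 36
  Event 8 (adjust +1): 14 + 1 = 15
  Event 9 (restock 6): 15 + 6 = 21
  Event 10 (sale 21): sell min(21,21)=21. stock: 21 - 21 = 0. total_sold = 57
  Event 11 (sale 18): sell min(18,0)=0. stock: 0 - 0 = 0. total_sold = 57
  Event 12 (sale 10): sell min(10,0)=0. stock: 0 - 0 = 0. total_sold = 57
  Event 13 (sale 17): sell min(17,0)=0. stock: 0 - 0 = 0. total_sold = 57
Final: stock = 0, total_sold = 57

Checking against threshold 14:
  After event 1: stock=32 > 14
  After event 2: stock=53 > 14
  After event 3: stock=52 > 14
  After event 4: stock=45 > 14
  After event 5: stock=47 > 14
  After event 6: stock=25 > 14
  After event 7: stock=14 <= 14 -> ALERT
  After event 8: stock=15 > 14
  After event 9: stock=21 > 14
  After event 10: stock=0 <= 14 -> ALERT
  After event 11: stock=0 <= 14 -> ALERT
  After event 12: stock=0 <= 14 -> ALERT
  After event 13: stock=0 <= 14 -> ALERT
Alert events: [7, 10, 11, 12, 13]. Count = 5

Answer: 5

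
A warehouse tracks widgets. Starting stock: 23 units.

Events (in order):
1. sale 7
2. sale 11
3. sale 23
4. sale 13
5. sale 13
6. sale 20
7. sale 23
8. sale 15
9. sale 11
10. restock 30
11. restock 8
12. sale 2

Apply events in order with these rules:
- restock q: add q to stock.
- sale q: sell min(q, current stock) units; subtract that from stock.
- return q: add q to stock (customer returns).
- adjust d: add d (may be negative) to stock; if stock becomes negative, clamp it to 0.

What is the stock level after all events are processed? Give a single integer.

Processing events:
Start: stock = 23
  Event 1 (sale 7): sell min(7,23)=7. stock: 23 - 7 = 16. total_sold = 7
  Event 2 (sale 11): sell min(11,16)=11. stock: 16 - 11 = 5. total_sold = 18
  Event 3 (sale 23): sell min(23,5)=5. stock: 5 - 5 = 0. total_sold = 23
  Event 4 (sale 13): sell min(13,0)=0. stock: 0 - 0 = 0. total_sold = 23
  Event 5 (sale 13): sell min(13,0)=0. stock: 0 - 0 = 0. total_sold = 23
  Event 6 (sale 20): sell min(20,0)=0. stock: 0 - 0 = 0. total_sold = 23
  Event 7 (sale 23): sell min(23,0)=0. stock: 0 - 0 = 0. total_sold = 23
  Event 8 (sale 15): sell min(15,0)=0. stock: 0 - 0 = 0. total_sold = 23
  Event 9 (sale 11): sell min(11,0)=0. stock: 0 - 0 = 0. total_sold = 23
  Event 10 (restock 30): 0 + 30 = 30
  Event 11 (restock 8): 30 + 8 = 38
  Event 12 (sale 2): sell min(2,38)=2. stock: 38 - 2 = 36. total_sold = 25
Final: stock = 36, total_sold = 25

Answer: 36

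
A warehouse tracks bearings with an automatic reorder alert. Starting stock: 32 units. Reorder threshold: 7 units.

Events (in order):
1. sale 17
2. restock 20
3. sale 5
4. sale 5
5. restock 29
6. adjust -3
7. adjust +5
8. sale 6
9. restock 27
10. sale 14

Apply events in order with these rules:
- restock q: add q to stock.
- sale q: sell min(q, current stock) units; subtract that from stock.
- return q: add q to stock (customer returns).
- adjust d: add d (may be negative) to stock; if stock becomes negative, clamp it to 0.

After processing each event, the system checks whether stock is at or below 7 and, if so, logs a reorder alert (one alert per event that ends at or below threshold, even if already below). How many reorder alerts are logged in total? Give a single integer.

Processing events:
Start: stock = 32
  Event 1 (sale 17): sell min(17,32)=17. stock: 32 - 17 = 15. total_sold = 17
  Event 2 (restock 20): 15 + 20 = 35
  Event 3 (sale 5): sell min(5,35)=5. stock: 35 - 5 = 30. total_sold = 22
  Event 4 (sale 5): sell min(5,30)=5. stock: 30 - 5 = 25. total_sold = 27
  Event 5 (restock 29): 25 + 29 = 54
  Event 6 (adjust -3): 54 + -3 = 51
  Event 7 (adjust +5): 51 + 5 = 56
  Event 8 (sale 6): sell min(6,56)=6. stock: 56 - 6 = 50. total_sold = 33
  Event 9 (restock 27): 50 + 27 = 77
  Event 10 (sale 14): sell min(14,77)=14. stock: 77 - 14 = 63. total_sold = 47
Final: stock = 63, total_sold = 47

Checking against threshold 7:
  After event 1: stock=15 > 7
  After event 2: stock=35 > 7
  After event 3: stock=30 > 7
  After event 4: stock=25 > 7
  After event 5: stock=54 > 7
  After event 6: stock=51 > 7
  After event 7: stock=56 > 7
  After event 8: stock=50 > 7
  After event 9: stock=77 > 7
  After event 10: stock=63 > 7
Alert events: []. Count = 0

Answer: 0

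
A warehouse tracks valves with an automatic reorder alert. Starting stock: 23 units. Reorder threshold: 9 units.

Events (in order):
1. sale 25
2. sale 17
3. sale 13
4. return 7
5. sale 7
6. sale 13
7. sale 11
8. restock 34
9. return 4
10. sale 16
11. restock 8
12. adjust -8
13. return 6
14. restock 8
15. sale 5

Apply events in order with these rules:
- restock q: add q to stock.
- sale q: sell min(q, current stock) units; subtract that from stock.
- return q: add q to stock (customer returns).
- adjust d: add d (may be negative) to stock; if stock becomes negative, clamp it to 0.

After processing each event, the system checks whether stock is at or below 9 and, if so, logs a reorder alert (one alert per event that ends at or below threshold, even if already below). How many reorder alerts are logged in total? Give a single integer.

Answer: 7

Derivation:
Processing events:
Start: stock = 23
  Event 1 (sale 25): sell min(25,23)=23. stock: 23 - 23 = 0. total_sold = 23
  Event 2 (sale 17): sell min(17,0)=0. stock: 0 - 0 = 0. total_sold = 23
  Event 3 (sale 13): sell min(13,0)=0. stock: 0 - 0 = 0. total_sold = 23
  Event 4 (return 7): 0 + 7 = 7
  Event 5 (sale 7): sell min(7,7)=7. stock: 7 - 7 = 0. total_sold = 30
  Event 6 (sale 13): sell min(13,0)=0. stock: 0 - 0 = 0. total_sold = 30
  Event 7 (sale 11): sell min(11,0)=0. stock: 0 - 0 = 0. total_sold = 30
  Event 8 (restock 34): 0 + 34 = 34
  Event 9 (return 4): 34 + 4 = 38
  Event 10 (sale 16): sell min(16,38)=16. stock: 38 - 16 = 22. total_sold = 46
  Event 11 (restock 8): 22 + 8 = 30
  Event 12 (adjust -8): 30 + -8 = 22
  Event 13 (return 6): 22 + 6 = 28
  Event 14 (restock 8): 28 + 8 = 36
  Event 15 (sale 5): sell min(5,36)=5. stock: 36 - 5 = 31. total_sold = 51
Final: stock = 31, total_sold = 51

Checking against threshold 9:
  After event 1: stock=0 <= 9 -> ALERT
  After event 2: stock=0 <= 9 -> ALERT
  After event 3: stock=0 <= 9 -> ALERT
  After event 4: stock=7 <= 9 -> ALERT
  After event 5: stock=0 <= 9 -> ALERT
  After event 6: stock=0 <= 9 -> ALERT
  After event 7: stock=0 <= 9 -> ALERT
  After event 8: stock=34 > 9
  After event 9: stock=38 > 9
  After event 10: stock=22 > 9
  After event 11: stock=30 > 9
  After event 12: stock=22 > 9
  After event 13: stock=28 > 9
  After event 14: stock=36 > 9
  After event 15: stock=31 > 9
Alert events: [1, 2, 3, 4, 5, 6, 7]. Count = 7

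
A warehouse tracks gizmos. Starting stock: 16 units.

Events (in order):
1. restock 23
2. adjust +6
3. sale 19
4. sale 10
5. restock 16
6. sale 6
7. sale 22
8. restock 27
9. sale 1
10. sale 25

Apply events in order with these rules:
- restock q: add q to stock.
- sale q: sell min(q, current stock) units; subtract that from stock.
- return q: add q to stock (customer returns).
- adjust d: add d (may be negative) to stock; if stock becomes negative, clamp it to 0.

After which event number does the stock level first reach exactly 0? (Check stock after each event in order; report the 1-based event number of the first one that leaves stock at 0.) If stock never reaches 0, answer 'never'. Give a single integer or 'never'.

Processing events:
Start: stock = 16
  Event 1 (restock 23): 16 + 23 = 39
  Event 2 (adjust +6): 39 + 6 = 45
  Event 3 (sale 19): sell min(19,45)=19. stock: 45 - 19 = 26. total_sold = 19
  Event 4 (sale 10): sell min(10,26)=10. stock: 26 - 10 = 16. total_sold = 29
  Event 5 (restock 16): 16 + 16 = 32
  Event 6 (sale 6): sell min(6,32)=6. stock: 32 - 6 = 26. total_sold = 35
  Event 7 (sale 22): sell min(22,26)=22. stock: 26 - 22 = 4. total_sold = 57
  Event 8 (restock 27): 4 + 27 = 31
  Event 9 (sale 1): sell min(1,31)=1. stock: 31 - 1 = 30. total_sold = 58
  Event 10 (sale 25): sell min(25,30)=25. stock: 30 - 25 = 5. total_sold = 83
Final: stock = 5, total_sold = 83

Stock never reaches 0.

Answer: never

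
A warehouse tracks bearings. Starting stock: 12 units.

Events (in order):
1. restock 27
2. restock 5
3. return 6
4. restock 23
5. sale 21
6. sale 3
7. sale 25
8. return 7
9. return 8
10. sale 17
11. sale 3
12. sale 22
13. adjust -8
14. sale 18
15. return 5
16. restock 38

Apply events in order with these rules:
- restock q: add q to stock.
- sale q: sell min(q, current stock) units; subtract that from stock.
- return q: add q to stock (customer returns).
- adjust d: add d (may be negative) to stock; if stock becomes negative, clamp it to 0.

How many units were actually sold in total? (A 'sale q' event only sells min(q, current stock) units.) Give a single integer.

Processing events:
Start: stock = 12
  Event 1 (restock 27): 12 + 27 = 39
  Event 2 (restock 5): 39 + 5 = 44
  Event 3 (return 6): 44 + 6 = 50
  Event 4 (restock 23): 50 + 23 = 73
  Event 5 (sale 21): sell min(21,73)=21. stock: 73 - 21 = 52. total_sold = 21
  Event 6 (sale 3): sell min(3,52)=3. stock: 52 - 3 = 49. total_sold = 24
  Event 7 (sale 25): sell min(25,49)=25. stock: 49 - 25 = 24. total_sold = 49
  Event 8 (return 7): 24 + 7 = 31
  Event 9 (return 8): 31 + 8 = 39
  Event 10 (sale 17): sell min(17,39)=17. stock: 39 - 17 = 22. total_sold = 66
  Event 11 (sale 3): sell min(3,22)=3. stock: 22 - 3 = 19. total_sold = 69
  Event 12 (sale 22): sell min(22,19)=19. stock: 19 - 19 = 0. total_sold = 88
  Event 13 (adjust -8): 0 + -8 = 0 (clamped to 0)
  Event 14 (sale 18): sell min(18,0)=0. stock: 0 - 0 = 0. total_sold = 88
  Event 15 (return 5): 0 + 5 = 5
  Event 16 (restock 38): 5 + 38 = 43
Final: stock = 43, total_sold = 88

Answer: 88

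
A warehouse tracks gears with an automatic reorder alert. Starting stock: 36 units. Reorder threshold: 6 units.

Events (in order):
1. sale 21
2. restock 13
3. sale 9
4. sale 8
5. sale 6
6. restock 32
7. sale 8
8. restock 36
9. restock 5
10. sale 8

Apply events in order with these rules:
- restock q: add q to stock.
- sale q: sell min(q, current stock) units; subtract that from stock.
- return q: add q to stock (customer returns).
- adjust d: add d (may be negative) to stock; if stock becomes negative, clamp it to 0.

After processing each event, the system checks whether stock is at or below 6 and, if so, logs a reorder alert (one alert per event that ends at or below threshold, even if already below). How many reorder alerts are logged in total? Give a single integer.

Answer: 1

Derivation:
Processing events:
Start: stock = 36
  Event 1 (sale 21): sell min(21,36)=21. stock: 36 - 21 = 15. total_sold = 21
  Event 2 (restock 13): 15 + 13 = 28
  Event 3 (sale 9): sell min(9,28)=9. stock: 28 - 9 = 19. total_sold = 30
  Event 4 (sale 8): sell min(8,19)=8. stock: 19 - 8 = 11. total_sold = 38
  Event 5 (sale 6): sell min(6,11)=6. stock: 11 - 6 = 5. total_sold = 44
  Event 6 (restock 32): 5 + 32 = 37
  Event 7 (sale 8): sell min(8,37)=8. stock: 37 - 8 = 29. total_sold = 52
  Event 8 (restock 36): 29 + 36 = 65
  Event 9 (restock 5): 65 + 5 = 70
  Event 10 (sale 8): sell min(8,70)=8. stock: 70 - 8 = 62. total_sold = 60
Final: stock = 62, total_sold = 60

Checking against threshold 6:
  After event 1: stock=15 > 6
  After event 2: stock=28 > 6
  After event 3: stock=19 > 6
  After event 4: stock=11 > 6
  After event 5: stock=5 <= 6 -> ALERT
  After event 6: stock=37 > 6
  After event 7: stock=29 > 6
  After event 8: stock=65 > 6
  After event 9: stock=70 > 6
  After event 10: stock=62 > 6
Alert events: [5]. Count = 1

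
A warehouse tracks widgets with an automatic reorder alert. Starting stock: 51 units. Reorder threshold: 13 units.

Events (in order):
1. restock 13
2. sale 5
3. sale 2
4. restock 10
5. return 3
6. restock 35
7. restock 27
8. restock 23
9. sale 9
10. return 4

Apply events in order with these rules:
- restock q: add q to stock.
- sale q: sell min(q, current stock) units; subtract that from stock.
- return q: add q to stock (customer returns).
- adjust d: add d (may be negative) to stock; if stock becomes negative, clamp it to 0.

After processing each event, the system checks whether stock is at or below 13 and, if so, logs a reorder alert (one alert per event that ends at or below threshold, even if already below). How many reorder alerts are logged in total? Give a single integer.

Processing events:
Start: stock = 51
  Event 1 (restock 13): 51 + 13 = 64
  Event 2 (sale 5): sell min(5,64)=5. stock: 64 - 5 = 59. total_sold = 5
  Event 3 (sale 2): sell min(2,59)=2. stock: 59 - 2 = 57. total_sold = 7
  Event 4 (restock 10): 57 + 10 = 67
  Event 5 (return 3): 67 + 3 = 70
  Event 6 (restock 35): 70 + 35 = 105
  Event 7 (restock 27): 105 + 27 = 132
  Event 8 (restock 23): 132 + 23 = 155
  Event 9 (sale 9): sell min(9,155)=9. stock: 155 - 9 = 146. total_sold = 16
  Event 10 (return 4): 146 + 4 = 150
Final: stock = 150, total_sold = 16

Checking against threshold 13:
  After event 1: stock=64 > 13
  After event 2: stock=59 > 13
  After event 3: stock=57 > 13
  After event 4: stock=67 > 13
  After event 5: stock=70 > 13
  After event 6: stock=105 > 13
  After event 7: stock=132 > 13
  After event 8: stock=155 > 13
  After event 9: stock=146 > 13
  After event 10: stock=150 > 13
Alert events: []. Count = 0

Answer: 0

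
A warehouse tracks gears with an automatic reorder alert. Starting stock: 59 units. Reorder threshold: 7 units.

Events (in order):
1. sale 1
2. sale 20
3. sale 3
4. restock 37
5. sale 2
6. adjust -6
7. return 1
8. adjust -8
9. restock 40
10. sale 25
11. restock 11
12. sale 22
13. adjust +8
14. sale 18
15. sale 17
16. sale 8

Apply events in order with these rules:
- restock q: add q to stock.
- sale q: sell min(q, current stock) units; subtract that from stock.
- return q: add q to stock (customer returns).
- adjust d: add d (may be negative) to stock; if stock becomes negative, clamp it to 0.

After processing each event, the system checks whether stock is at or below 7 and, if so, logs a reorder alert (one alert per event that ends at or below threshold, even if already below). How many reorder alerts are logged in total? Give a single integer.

Processing events:
Start: stock = 59
  Event 1 (sale 1): sell min(1,59)=1. stock: 59 - 1 = 58. total_sold = 1
  Event 2 (sale 20): sell min(20,58)=20. stock: 58 - 20 = 38. total_sold = 21
  Event 3 (sale 3): sell min(3,38)=3. stock: 38 - 3 = 35. total_sold = 24
  Event 4 (restock 37): 35 + 37 = 72
  Event 5 (sale 2): sell min(2,72)=2. stock: 72 - 2 = 70. total_sold = 26
  Event 6 (adjust -6): 70 + -6 = 64
  Event 7 (return 1): 64 + 1 = 65
  Event 8 (adjust -8): 65 + -8 = 57
  Event 9 (restock 40): 57 + 40 = 97
  Event 10 (sale 25): sell min(25,97)=25. stock: 97 - 25 = 72. total_sold = 51
  Event 11 (restock 11): 72 + 11 = 83
  Event 12 (sale 22): sell min(22,83)=22. stock: 83 - 22 = 61. total_sold = 73
  Event 13 (adjust +8): 61 + 8 = 69
  Event 14 (sale 18): sell min(18,69)=18. stock: 69 - 18 = 51. total_sold = 91
  Event 15 (sale 17): sell min(17,51)=17. stock: 51 - 17 = 34. total_sold = 108
  Event 16 (sale 8): sell min(8,34)=8. stock: 34 - 8 = 26. total_sold = 116
Final: stock = 26, total_sold = 116

Checking against threshold 7:
  After event 1: stock=58 > 7
  After event 2: stock=38 > 7
  After event 3: stock=35 > 7
  After event 4: stock=72 > 7
  After event 5: stock=70 > 7
  After event 6: stock=64 > 7
  After event 7: stock=65 > 7
  After event 8: stock=57 > 7
  After event 9: stock=97 > 7
  After event 10: stock=72 > 7
  After event 11: stock=83 > 7
  After event 12: stock=61 > 7
  After event 13: stock=69 > 7
  After event 14: stock=51 > 7
  After event 15: stock=34 > 7
  After event 16: stock=26 > 7
Alert events: []. Count = 0

Answer: 0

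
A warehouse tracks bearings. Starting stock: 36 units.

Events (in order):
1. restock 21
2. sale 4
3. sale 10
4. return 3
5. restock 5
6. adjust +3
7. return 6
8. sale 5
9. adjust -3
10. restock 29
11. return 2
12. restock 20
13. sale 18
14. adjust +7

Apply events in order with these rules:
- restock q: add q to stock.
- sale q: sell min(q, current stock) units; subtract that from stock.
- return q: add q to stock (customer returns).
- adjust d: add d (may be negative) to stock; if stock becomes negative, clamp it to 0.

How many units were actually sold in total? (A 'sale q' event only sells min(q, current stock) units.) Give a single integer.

Processing events:
Start: stock = 36
  Event 1 (restock 21): 36 + 21 = 57
  Event 2 (sale 4): sell min(4,57)=4. stock: 57 - 4 = 53. total_sold = 4
  Event 3 (sale 10): sell min(10,53)=10. stock: 53 - 10 = 43. total_sold = 14
  Event 4 (return 3): 43 + 3 = 46
  Event 5 (restock 5): 46 + 5 = 51
  Event 6 (adjust +3): 51 + 3 = 54
  Event 7 (return 6): 54 + 6 = 60
  Event 8 (sale 5): sell min(5,60)=5. stock: 60 - 5 = 55. total_sold = 19
  Event 9 (adjust -3): 55 + -3 = 52
  Event 10 (restock 29): 52 + 29 = 81
  Event 11 (return 2): 81 + 2 = 83
  Event 12 (restock 20): 83 + 20 = 103
  Event 13 (sale 18): sell min(18,103)=18. stock: 103 - 18 = 85. total_sold = 37
  Event 14 (adjust +7): 85 + 7 = 92
Final: stock = 92, total_sold = 37

Answer: 37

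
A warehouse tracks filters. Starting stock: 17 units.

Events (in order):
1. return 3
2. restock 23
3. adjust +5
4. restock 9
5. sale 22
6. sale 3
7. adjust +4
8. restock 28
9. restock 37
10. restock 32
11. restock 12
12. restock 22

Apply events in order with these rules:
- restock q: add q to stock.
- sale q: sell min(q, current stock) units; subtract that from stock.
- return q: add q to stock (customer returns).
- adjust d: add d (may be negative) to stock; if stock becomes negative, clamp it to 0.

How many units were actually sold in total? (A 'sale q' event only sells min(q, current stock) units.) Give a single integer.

Answer: 25

Derivation:
Processing events:
Start: stock = 17
  Event 1 (return 3): 17 + 3 = 20
  Event 2 (restock 23): 20 + 23 = 43
  Event 3 (adjust +5): 43 + 5 = 48
  Event 4 (restock 9): 48 + 9 = 57
  Event 5 (sale 22): sell min(22,57)=22. stock: 57 - 22 = 35. total_sold = 22
  Event 6 (sale 3): sell min(3,35)=3. stock: 35 - 3 = 32. total_sold = 25
  Event 7 (adjust +4): 32 + 4 = 36
  Event 8 (restock 28): 36 + 28 = 64
  Event 9 (restock 37): 64 + 37 = 101
  Event 10 (restock 32): 101 + 32 = 133
  Event 11 (restock 12): 133 + 12 = 145
  Event 12 (restock 22): 145 + 22 = 167
Final: stock = 167, total_sold = 25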